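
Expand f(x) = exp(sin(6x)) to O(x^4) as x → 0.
1 + 6*x + 18*x**2 + O(x**4)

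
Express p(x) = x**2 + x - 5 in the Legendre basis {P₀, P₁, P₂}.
(-14/3)P₀ + P₁ + (2/3)P₂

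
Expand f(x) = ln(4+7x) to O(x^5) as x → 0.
log(4) + 7*x/4 - 49*x**2/32 + 343*x**3/192 - 2401*x**4/1024 + O(x**5)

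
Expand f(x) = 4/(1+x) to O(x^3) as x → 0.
4 - 4*x + 4*x**2 + O(x**3)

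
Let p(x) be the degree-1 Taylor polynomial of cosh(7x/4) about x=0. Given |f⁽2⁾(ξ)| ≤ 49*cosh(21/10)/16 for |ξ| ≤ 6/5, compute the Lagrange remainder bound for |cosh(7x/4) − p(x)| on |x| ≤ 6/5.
441*cosh(21/10)/200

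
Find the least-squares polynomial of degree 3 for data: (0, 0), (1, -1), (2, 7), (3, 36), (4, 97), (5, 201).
5/126 + (-1595/756)x + (-59/63)x² + (203/108)x³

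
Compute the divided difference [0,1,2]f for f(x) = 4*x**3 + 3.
12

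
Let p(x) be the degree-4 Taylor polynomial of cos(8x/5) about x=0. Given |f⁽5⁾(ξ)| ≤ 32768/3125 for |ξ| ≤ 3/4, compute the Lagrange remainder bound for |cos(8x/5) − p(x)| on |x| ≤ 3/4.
324/15625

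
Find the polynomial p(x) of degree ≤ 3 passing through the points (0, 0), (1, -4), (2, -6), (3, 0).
x**3 - 2*x**2 - 3*x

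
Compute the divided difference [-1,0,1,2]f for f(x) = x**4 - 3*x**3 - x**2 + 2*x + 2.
-1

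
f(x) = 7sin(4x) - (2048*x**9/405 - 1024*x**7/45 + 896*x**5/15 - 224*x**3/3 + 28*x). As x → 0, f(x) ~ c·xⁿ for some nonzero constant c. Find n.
11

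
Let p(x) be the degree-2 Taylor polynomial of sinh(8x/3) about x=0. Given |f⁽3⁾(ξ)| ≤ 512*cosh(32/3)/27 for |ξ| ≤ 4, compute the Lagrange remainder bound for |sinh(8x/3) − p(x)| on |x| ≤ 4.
16384*cosh(32/3)/81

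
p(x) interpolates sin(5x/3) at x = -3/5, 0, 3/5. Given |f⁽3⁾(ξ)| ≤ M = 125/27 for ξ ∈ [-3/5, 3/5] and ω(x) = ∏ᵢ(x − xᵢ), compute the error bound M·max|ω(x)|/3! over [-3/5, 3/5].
sqrt(3)/27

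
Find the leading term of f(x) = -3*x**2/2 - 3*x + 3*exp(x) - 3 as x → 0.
x**3/2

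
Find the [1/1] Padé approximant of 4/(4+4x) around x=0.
1/(x + 1)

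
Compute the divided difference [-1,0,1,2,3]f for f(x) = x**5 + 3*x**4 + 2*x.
8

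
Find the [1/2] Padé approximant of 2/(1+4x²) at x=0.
2/(4*x**2 + 1)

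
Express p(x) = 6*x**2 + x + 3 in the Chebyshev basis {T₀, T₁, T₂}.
(6)T₀ + T₁ + (3)T₂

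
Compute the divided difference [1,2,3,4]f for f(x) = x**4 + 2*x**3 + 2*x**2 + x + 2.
12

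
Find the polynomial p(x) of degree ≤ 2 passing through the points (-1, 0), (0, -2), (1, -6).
-x**2 - 3*x - 2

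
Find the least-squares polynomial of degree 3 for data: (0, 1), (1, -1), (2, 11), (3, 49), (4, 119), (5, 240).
52/63 + (-824/189)x + (37/36)x² + (203/108)x³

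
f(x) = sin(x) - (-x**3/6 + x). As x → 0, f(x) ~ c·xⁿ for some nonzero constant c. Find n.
5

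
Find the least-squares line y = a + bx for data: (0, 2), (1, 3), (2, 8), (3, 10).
a = 7/5, b = 29/10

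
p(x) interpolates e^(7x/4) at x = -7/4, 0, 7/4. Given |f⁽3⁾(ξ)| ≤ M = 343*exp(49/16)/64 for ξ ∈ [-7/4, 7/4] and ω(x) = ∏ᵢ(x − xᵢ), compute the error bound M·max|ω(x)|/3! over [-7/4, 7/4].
117649*sqrt(3)*exp(49/16)/110592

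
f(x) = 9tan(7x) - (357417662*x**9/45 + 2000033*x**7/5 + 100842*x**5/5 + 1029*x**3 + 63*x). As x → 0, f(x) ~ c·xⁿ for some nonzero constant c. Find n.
11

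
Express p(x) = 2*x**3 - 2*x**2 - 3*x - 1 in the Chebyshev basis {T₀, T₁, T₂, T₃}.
(-2)T₀ + (-3/2)T₁ - T₂ + (1/2)T₃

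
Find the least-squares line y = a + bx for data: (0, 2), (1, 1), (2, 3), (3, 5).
a = 11/10, b = 11/10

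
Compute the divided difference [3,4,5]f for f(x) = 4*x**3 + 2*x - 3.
48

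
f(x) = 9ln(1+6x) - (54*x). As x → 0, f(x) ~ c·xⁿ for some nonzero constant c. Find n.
2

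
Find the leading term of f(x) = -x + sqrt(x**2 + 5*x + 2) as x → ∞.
5/2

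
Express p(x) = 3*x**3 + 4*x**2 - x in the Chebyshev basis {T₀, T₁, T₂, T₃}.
(2)T₀ + (5/4)T₁ + (2)T₂ + (3/4)T₃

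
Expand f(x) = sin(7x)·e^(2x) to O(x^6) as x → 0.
7*x + 14*x**2 - 259*x**3/6 - 105*x**4 + 3647*x**5/120 + O(x**6)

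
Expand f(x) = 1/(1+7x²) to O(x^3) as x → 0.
1 - 7*x**2 + O(x**3)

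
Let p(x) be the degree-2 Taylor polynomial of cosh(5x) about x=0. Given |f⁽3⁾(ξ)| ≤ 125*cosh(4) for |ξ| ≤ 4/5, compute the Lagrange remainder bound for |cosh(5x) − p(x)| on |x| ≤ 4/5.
32*cosh(4)/3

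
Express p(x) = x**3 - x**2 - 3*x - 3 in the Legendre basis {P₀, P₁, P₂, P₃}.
(-10/3)P₀ + (-12/5)P₁ + (-2/3)P₂ + (2/5)P₃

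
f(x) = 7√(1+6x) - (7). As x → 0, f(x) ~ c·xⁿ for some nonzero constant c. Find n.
1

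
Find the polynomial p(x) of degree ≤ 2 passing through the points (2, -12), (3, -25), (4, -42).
-2*x**2 - 3*x + 2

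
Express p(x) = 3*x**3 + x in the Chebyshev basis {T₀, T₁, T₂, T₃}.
(13/4)T₁ + (3/4)T₃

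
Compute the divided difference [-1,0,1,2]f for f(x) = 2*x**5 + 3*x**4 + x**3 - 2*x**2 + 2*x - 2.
17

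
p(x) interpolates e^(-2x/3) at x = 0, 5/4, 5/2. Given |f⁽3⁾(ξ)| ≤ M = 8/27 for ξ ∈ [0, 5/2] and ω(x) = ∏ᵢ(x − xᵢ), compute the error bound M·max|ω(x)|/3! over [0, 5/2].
125*sqrt(3)/5832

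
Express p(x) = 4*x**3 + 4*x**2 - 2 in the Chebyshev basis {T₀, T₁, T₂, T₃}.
(3)T₁ + (2)T₂ + T₃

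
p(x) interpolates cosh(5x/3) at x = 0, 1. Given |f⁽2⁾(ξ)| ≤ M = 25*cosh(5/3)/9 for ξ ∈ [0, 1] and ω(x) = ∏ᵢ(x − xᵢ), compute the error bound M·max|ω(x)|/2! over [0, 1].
25*cosh(5/3)/72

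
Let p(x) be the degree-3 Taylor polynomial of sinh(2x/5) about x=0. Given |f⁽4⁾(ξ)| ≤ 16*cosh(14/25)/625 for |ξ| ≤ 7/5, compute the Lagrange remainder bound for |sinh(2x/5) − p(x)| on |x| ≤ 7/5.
4802*cosh(14/25)/1171875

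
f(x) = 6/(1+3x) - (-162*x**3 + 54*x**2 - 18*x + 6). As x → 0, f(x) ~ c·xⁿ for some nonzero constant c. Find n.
4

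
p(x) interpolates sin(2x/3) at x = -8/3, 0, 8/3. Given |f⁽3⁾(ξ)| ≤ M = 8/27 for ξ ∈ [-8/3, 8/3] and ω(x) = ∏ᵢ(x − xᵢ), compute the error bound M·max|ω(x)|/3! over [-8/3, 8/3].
4096*sqrt(3)/19683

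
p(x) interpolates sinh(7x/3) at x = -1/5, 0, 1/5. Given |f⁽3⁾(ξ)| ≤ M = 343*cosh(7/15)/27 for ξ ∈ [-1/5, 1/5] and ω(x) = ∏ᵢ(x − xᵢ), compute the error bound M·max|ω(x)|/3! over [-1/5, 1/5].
343*sqrt(3)*cosh(7/15)/91125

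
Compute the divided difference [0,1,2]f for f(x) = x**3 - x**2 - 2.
2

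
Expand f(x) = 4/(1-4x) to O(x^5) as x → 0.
4 + 16*x + 64*x**2 + 256*x**3 + 1024*x**4 + O(x**5)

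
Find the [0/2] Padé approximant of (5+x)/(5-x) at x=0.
1/(2*x**2/25 - 2*x/5 + 1)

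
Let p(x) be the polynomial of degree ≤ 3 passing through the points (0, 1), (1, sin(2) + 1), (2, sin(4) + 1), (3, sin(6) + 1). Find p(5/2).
15*sin(4)/16 - 5*sin(2)/16 + 5*sin(6)/16 + 1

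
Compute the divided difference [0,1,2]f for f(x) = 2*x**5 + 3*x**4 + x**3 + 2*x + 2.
54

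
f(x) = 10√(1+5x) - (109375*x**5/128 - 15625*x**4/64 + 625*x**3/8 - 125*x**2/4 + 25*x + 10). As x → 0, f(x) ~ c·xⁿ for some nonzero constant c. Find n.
6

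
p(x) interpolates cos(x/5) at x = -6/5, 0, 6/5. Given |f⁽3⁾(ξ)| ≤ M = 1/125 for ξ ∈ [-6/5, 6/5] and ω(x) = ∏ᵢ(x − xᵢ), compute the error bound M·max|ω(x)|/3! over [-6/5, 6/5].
8*sqrt(3)/15625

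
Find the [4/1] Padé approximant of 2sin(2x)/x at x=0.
8*x**4/15 - 8*x**2/3 + 4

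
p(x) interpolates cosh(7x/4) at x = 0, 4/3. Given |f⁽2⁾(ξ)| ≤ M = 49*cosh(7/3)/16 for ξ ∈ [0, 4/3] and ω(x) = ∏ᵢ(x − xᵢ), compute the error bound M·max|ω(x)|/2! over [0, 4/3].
49*cosh(7/3)/72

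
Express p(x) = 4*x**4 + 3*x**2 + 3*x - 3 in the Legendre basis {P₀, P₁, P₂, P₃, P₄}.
(-6/5)P₀ + (3)P₁ + (30/7)P₂ + (32/35)P₄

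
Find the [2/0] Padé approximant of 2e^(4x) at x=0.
16*x**2 + 8*x + 2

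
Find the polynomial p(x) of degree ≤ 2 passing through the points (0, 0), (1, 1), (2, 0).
-x**2 + 2*x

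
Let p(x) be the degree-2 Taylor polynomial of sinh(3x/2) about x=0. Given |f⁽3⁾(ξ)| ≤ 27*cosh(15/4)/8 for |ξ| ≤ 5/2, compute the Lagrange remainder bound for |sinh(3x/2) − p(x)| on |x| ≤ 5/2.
1125*cosh(15/4)/128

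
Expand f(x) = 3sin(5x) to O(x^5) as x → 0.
15*x - 125*x**3/2 + O(x**5)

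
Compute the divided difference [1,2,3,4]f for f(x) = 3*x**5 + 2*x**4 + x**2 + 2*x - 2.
215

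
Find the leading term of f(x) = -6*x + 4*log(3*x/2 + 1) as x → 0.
-9*x**2/2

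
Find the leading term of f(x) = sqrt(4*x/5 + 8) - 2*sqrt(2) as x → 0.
sqrt(2)*x/10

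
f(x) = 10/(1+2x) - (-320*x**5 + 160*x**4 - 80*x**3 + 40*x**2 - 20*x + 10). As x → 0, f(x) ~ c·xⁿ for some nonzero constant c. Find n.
6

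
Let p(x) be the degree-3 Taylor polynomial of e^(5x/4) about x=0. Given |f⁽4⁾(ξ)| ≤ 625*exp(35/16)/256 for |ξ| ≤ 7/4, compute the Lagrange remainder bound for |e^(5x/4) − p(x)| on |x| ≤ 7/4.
1500625*exp(35/16)/1572864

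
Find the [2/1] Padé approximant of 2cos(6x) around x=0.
2 - 36*x**2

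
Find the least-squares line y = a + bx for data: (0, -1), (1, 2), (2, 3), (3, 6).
a = -4/5, b = 11/5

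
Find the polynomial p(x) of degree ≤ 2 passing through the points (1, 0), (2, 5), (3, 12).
x**2 + 2*x - 3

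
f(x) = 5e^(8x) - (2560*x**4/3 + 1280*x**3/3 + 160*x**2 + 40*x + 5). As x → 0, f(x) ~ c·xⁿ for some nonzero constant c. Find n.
5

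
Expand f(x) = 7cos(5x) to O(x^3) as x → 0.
7 - 175*x**2/2 + O(x**3)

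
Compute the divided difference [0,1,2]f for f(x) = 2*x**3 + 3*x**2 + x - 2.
9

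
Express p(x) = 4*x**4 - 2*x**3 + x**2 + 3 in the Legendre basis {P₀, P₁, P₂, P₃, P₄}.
(62/15)P₀ + (-6/5)P₁ + (62/21)P₂ + (-4/5)P₃ + (32/35)P₄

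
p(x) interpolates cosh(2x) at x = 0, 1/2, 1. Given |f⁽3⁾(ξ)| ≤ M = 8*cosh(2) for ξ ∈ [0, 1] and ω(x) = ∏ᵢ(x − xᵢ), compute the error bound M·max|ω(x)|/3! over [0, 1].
sqrt(3)*cosh(2)/27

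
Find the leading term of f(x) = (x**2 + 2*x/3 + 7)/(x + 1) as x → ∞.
x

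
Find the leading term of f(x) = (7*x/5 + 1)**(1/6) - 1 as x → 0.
7*x/30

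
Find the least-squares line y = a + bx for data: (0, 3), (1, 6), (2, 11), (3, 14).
a = 14/5, b = 19/5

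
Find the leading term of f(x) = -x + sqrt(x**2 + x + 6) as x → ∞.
1/2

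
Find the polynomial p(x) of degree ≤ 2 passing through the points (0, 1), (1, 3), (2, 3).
-x**2 + 3*x + 1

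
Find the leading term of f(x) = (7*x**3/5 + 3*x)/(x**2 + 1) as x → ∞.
7*x/5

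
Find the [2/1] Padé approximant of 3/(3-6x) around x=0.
1/(1 - 2*x)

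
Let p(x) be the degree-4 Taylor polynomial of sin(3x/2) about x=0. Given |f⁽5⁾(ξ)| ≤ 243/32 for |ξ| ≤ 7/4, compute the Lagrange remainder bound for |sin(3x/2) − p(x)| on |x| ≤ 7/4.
1361367/1310720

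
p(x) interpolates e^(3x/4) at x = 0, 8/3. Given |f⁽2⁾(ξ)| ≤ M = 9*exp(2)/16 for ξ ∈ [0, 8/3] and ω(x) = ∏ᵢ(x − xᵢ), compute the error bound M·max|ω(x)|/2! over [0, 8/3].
exp(2)/2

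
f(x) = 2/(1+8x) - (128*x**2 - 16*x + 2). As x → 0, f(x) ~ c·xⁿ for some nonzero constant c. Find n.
3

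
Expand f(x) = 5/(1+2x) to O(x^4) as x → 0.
5 - 10*x + 20*x**2 - 40*x**3 + O(x**4)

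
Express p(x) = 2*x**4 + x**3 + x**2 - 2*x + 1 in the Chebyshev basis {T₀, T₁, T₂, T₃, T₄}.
(9/4)T₀ + (-5/4)T₁ + (3/2)T₂ + (1/4)T₃ + (1/4)T₄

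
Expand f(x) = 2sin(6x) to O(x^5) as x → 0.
12*x - 72*x**3 + O(x**5)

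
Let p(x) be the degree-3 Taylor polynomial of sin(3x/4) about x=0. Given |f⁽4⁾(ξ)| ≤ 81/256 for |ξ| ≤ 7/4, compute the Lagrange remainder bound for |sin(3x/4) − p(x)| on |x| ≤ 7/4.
64827/524288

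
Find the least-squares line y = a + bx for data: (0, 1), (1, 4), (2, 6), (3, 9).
a = 11/10, b = 13/5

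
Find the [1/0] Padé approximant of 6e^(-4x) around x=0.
6 - 24*x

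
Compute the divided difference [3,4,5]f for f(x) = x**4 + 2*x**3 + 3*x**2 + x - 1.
124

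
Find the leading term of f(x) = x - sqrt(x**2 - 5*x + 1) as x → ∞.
5/2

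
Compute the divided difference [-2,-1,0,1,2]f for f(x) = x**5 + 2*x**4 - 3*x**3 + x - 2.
2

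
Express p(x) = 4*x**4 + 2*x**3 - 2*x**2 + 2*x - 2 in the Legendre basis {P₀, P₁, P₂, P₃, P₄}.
(-28/15)P₀ + (16/5)P₁ + (20/21)P₂ + (4/5)P₃ + (32/35)P₄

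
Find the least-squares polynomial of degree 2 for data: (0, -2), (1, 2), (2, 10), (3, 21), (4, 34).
-11/5 + (31/10)x + (3/2)x²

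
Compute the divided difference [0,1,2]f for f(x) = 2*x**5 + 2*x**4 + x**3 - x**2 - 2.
46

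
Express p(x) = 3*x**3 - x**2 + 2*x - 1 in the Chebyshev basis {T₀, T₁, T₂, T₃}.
(-3/2)T₀ + (17/4)T₁ + (-1/2)T₂ + (3/4)T₃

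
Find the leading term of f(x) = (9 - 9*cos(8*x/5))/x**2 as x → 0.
288/25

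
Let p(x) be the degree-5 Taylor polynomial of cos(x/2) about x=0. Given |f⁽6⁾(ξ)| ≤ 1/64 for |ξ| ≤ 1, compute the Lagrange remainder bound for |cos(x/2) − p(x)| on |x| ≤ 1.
1/46080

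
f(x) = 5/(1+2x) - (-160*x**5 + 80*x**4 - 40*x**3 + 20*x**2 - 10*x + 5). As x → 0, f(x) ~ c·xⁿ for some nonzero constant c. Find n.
6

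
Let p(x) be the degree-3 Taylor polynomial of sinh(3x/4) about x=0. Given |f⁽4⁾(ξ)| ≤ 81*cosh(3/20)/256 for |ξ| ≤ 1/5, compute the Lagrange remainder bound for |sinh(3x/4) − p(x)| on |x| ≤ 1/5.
27*cosh(3/20)/1280000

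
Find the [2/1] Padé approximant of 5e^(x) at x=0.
(5*x**2/6 + 10*x/3 + 5)/(1 - x/3)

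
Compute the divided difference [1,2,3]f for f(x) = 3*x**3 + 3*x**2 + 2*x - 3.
21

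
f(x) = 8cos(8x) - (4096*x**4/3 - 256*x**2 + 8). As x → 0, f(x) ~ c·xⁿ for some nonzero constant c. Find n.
6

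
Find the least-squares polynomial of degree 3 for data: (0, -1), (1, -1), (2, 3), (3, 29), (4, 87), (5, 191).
-17/21 + (4/9)x + (-74/21)x² + (20/9)x³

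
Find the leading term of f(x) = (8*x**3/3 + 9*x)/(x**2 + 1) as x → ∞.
8*x/3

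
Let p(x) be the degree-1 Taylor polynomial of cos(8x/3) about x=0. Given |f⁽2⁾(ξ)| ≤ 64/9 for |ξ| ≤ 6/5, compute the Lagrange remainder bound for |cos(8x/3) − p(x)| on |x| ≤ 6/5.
128/25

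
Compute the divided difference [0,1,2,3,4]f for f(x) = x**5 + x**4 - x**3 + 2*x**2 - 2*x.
11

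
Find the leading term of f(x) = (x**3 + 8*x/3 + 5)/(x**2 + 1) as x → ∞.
x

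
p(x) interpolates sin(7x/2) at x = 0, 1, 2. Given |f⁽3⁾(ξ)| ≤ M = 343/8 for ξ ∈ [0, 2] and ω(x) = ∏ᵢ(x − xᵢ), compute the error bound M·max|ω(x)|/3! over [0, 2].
343*sqrt(3)/216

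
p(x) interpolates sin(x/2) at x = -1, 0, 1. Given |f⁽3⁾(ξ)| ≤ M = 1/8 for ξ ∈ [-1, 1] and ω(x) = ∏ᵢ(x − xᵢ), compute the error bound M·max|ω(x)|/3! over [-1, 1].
sqrt(3)/216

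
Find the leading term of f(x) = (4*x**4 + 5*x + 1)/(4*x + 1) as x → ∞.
x**3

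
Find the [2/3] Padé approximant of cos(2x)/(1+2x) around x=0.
(1 - 5*x**2/3)/(2*x**3/3 + x**2/3 + 2*x + 1)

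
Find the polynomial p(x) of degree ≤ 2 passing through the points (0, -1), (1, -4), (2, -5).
x**2 - 4*x - 1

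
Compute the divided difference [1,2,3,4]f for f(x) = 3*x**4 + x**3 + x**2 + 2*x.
31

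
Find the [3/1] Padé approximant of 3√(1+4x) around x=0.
(-3*x**3 + 9*x**2 + 27*x/2 + 3)/(5*x/2 + 1)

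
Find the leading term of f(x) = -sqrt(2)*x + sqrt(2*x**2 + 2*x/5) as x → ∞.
sqrt(2)/10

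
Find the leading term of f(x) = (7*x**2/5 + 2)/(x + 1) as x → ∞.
7*x/5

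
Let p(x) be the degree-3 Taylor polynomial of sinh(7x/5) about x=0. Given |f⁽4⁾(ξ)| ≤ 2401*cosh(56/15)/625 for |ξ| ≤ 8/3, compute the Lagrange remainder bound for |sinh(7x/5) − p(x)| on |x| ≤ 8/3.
1229312*cosh(56/15)/151875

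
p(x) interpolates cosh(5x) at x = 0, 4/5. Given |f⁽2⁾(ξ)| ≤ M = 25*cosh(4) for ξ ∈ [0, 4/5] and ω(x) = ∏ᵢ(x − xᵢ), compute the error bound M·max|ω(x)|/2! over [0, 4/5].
2*cosh(4)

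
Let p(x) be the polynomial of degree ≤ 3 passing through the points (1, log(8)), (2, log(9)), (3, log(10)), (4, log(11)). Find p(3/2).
-5*log(10)/16 + log(11)/16 + 15*log(2)/16 + 15*log(3)/8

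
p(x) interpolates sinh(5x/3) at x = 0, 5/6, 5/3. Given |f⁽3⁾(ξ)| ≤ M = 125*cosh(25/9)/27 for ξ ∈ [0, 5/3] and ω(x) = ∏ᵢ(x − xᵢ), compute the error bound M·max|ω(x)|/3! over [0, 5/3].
15625*sqrt(3)*cosh(25/9)/157464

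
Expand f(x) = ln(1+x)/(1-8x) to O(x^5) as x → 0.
x + 15*x**2/2 + 181*x**3/3 + 5789*x**4/12 + O(x**5)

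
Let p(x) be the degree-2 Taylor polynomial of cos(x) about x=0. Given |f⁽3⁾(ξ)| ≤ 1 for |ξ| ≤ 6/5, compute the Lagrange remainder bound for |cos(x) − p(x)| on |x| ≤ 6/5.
36/125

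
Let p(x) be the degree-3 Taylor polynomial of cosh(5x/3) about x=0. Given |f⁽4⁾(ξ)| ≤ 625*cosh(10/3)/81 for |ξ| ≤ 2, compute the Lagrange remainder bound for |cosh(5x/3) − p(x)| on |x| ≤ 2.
1250*cosh(10/3)/243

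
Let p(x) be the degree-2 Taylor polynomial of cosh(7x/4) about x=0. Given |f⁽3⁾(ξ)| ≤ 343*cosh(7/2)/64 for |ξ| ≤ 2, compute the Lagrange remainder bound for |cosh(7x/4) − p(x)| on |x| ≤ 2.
343*cosh(7/2)/48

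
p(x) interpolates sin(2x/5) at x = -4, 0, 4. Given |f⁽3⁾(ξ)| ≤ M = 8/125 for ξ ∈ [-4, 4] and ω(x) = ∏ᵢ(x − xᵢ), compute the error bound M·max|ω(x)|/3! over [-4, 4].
512*sqrt(3)/3375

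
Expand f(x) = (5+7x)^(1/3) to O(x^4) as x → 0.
5**(1/3) + 7*5**(1/3)*x/15 - 49*5**(1/3)*x**2/225 + 343*5**(1/3)*x**3/2025 + O(x**4)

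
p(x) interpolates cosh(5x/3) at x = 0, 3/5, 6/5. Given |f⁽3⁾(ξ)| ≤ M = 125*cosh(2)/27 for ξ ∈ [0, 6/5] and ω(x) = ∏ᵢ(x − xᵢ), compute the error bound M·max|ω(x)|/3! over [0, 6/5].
sqrt(3)*cosh(2)/27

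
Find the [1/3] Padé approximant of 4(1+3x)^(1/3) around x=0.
(10*x + 4)/(x**3/3 - x**2/2 + 3*x/2 + 1)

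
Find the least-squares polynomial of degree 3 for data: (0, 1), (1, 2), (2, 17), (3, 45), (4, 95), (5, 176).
38/63 + (-89/378)x + (235/126)x² + (28/27)x³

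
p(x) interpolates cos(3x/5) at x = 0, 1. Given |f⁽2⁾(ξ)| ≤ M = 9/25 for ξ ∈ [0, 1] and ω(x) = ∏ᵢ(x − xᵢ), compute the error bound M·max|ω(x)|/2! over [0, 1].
9/200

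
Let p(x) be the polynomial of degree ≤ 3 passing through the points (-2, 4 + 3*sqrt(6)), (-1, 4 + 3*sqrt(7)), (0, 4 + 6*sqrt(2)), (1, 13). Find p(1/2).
-15*sqrt(7)/16 + 3*sqrt(6)/16 + 109/16 + 45*sqrt(2)/8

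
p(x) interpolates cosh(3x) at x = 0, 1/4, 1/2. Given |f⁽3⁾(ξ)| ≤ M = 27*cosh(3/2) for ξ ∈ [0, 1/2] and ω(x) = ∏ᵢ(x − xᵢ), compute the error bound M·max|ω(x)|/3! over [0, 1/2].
sqrt(3)*cosh(3/2)/64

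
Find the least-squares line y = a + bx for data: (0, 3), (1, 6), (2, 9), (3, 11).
a = 16/5, b = 27/10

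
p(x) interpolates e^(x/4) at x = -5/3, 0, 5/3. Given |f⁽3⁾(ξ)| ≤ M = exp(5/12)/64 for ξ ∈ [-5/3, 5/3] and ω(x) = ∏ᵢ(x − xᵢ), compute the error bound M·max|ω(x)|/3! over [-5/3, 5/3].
125*sqrt(3)*exp(5/12)/46656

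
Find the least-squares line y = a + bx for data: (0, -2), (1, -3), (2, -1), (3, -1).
a = -5/2, b = 1/2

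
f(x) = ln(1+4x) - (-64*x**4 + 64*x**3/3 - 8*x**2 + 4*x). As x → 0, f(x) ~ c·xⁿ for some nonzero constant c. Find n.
5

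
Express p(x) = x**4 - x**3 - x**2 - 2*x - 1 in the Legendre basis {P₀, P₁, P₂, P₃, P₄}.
(-17/15)P₀ + (-13/5)P₁ + (-2/21)P₂ + (-2/5)P₃ + (8/35)P₄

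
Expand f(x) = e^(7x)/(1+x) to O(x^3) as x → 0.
1 + 6*x + 37*x**2/2 + O(x**3)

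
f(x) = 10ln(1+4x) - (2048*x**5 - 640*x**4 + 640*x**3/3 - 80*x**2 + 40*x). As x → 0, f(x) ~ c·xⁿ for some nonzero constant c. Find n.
6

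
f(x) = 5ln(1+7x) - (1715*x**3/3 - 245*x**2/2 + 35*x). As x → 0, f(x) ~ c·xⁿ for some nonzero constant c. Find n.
4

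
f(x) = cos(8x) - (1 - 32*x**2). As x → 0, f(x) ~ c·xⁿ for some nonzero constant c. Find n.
4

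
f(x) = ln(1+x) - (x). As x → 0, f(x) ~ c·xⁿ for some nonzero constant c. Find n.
2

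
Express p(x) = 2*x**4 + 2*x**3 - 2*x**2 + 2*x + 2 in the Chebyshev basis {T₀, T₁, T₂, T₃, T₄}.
(7/4)T₀ + (7/2)T₁ + (1/2)T₃ + (1/4)T₄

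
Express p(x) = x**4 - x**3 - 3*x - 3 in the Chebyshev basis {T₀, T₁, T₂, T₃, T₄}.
(-21/8)T₀ + (-15/4)T₁ + (1/2)T₂ + (-1/4)T₃ + (1/8)T₄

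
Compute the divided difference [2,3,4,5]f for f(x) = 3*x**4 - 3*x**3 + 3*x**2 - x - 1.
39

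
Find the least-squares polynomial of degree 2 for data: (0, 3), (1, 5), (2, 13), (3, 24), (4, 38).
93/35 + (83/70)x + (27/14)x²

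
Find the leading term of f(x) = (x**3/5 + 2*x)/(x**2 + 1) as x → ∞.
x/5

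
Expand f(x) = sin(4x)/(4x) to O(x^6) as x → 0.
1 - 8*x**2/3 + 32*x**4/15 + O(x**6)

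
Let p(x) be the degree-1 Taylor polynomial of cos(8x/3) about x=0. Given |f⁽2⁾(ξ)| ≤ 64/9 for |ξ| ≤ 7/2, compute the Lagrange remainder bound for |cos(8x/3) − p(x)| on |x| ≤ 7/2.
392/9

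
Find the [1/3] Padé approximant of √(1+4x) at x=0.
(7*x/2 + 1)/(x**3 - x**2 + 3*x/2 + 1)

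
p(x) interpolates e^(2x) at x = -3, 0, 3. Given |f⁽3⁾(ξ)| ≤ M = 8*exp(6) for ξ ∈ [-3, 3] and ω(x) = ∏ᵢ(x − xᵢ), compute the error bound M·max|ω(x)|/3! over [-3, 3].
8*sqrt(3)*exp(6)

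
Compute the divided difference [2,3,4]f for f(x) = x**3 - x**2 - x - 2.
8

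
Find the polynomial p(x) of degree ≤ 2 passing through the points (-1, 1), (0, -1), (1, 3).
3*x**2 + x - 1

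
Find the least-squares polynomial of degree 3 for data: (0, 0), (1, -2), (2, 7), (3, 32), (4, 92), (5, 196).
-5/21 + (-38/63)x + (-97/42)x² + (37/18)x³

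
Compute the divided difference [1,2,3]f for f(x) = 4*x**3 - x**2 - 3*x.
23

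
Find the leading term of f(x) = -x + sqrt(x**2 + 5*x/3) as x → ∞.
5/6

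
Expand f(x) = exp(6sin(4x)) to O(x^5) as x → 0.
1 + 24*x + 288*x**2 + 2240*x**3 + 12288*x**4 + O(x**5)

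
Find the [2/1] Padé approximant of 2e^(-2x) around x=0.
(4*x**2/3 - 8*x/3 + 2)/(2*x/3 + 1)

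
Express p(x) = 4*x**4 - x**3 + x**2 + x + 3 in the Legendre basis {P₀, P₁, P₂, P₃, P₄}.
(62/15)P₀ + (2/5)P₁ + (62/21)P₂ + (-2/5)P₃ + (32/35)P₄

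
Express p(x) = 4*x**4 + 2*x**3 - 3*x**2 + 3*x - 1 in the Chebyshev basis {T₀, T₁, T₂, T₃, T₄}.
-T₀ + (9/2)T₁ + (1/2)T₂ + (1/2)T₃ + (1/2)T₄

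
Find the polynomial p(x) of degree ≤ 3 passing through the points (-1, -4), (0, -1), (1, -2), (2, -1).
x**3 - 2*x**2 - 1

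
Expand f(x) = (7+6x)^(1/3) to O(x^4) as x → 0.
7**(1/3) + 2*7**(1/3)*x/7 - 4*7**(1/3)*x**2/49 + 40*7**(1/3)*x**3/1029 + O(x**4)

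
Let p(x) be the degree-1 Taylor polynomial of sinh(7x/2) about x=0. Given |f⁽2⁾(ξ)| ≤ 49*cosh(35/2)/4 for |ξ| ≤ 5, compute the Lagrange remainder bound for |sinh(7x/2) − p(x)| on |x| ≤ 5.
1225*cosh(35/2)/8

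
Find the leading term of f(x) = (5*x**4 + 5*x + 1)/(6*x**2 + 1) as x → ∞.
5*x**2/6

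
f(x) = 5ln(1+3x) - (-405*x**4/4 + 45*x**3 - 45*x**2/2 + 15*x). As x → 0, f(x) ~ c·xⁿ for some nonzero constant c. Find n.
5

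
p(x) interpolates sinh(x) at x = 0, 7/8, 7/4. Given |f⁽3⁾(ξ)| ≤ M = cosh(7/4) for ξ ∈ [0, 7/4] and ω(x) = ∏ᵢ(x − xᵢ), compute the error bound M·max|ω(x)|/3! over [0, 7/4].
343*sqrt(3)*cosh(7/4)/13824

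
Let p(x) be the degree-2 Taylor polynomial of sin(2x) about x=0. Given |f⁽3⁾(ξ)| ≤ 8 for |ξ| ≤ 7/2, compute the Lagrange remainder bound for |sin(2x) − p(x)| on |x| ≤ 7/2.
343/6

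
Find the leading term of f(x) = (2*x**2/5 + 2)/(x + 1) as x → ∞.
2*x/5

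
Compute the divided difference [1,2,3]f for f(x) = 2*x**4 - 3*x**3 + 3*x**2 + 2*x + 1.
35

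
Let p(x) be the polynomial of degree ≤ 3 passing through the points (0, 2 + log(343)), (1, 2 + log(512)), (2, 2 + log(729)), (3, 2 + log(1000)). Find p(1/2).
2 + log(256*2**(5/8)*3**(1/8)*5**(3/16)*7**(15/16)/9)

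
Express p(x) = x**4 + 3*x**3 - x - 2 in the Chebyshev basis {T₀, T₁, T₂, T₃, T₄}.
(-13/8)T₀ + (5/4)T₁ + (1/2)T₂ + (3/4)T₃ + (1/8)T₄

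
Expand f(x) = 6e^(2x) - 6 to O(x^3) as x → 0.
12*x + 12*x**2 + O(x**3)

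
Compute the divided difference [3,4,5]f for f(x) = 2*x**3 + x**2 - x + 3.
25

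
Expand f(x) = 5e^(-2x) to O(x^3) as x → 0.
5 - 10*x + 10*x**2 + O(x**3)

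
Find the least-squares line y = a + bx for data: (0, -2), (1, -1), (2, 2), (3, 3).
a = -11/5, b = 9/5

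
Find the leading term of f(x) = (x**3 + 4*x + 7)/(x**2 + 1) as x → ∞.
x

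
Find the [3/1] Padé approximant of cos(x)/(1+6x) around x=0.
(x**3/144 - 427*x**2/852 + x/5112 + 1)/(30673*x/5112 + 1)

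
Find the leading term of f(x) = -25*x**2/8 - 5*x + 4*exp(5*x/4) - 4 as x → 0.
125*x**3/96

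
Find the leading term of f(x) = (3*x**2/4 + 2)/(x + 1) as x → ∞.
3*x/4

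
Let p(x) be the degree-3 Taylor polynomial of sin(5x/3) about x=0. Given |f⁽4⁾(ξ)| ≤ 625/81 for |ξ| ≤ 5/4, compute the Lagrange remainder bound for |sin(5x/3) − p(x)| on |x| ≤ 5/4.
390625/497664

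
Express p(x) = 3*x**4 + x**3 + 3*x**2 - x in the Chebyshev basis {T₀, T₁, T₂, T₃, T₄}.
(21/8)T₀ + (-1/4)T₁ + (3)T₂ + (1/4)T₃ + (3/8)T₄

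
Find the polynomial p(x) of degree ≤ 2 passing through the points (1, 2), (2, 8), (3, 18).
2*x**2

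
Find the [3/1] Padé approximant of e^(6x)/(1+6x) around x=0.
(99*x**3/2 + 18*x**2 + 27*x/4 + 1)/(27*x/4 + 1)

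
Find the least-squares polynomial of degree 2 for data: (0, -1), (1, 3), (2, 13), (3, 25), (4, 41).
-9/7 + (111/35)x + (13/7)x²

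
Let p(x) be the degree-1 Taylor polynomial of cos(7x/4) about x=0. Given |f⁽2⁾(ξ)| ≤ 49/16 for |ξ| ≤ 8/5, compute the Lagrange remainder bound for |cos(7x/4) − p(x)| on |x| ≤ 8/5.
98/25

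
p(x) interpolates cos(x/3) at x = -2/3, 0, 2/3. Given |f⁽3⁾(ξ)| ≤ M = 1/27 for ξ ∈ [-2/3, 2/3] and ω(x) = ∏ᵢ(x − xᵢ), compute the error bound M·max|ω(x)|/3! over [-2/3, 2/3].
8*sqrt(3)/19683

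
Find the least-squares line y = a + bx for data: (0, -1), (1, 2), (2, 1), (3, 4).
a = -3/5, b = 7/5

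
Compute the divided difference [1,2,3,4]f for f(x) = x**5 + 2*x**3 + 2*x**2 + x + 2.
67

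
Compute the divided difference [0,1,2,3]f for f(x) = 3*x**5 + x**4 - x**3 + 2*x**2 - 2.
80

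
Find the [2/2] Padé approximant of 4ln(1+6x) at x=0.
24*x*(3*x + 1)/(6*x**2 + 6*x + 1)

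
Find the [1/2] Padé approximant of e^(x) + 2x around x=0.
(145*x/51 + 1)/(-x**2/34 - 8*x/51 + 1)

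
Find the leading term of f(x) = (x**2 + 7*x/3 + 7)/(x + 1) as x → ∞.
x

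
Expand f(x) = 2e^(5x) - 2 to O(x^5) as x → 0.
10*x + 25*x**2 + 125*x**3/3 + 625*x**4/12 + O(x**5)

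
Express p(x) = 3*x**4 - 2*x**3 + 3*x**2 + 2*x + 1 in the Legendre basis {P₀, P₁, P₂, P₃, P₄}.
(13/5)P₀ + (4/5)P₁ + (26/7)P₂ + (-4/5)P₃ + (24/35)P₄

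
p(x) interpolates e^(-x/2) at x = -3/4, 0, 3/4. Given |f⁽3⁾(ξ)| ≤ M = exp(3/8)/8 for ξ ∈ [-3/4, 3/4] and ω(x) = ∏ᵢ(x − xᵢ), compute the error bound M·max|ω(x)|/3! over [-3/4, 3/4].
sqrt(3)*exp(3/8)/512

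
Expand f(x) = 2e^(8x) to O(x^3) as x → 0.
2 + 16*x + 64*x**2 + O(x**3)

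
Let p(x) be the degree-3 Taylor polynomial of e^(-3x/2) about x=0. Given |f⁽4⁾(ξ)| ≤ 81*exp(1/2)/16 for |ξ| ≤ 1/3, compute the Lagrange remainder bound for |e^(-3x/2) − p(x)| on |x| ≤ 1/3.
exp(1/2)/384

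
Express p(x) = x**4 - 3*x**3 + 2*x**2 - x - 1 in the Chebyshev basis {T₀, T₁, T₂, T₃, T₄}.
(3/8)T₀ + (-13/4)T₁ + (3/2)T₂ + (-3/4)T₃ + (1/8)T₄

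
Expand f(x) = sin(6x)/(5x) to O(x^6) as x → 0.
6/5 - 36*x**2/5 + 324*x**4/25 + O(x**6)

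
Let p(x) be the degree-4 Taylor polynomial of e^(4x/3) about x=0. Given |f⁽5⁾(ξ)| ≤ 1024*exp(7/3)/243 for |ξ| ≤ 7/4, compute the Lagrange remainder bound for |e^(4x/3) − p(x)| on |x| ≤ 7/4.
16807*exp(7/3)/29160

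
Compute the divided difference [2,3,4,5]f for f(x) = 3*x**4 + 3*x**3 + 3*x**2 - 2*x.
45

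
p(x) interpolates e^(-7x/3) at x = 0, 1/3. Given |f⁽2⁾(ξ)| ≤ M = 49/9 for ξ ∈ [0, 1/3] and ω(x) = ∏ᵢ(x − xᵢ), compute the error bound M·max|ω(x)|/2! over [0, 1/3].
49/648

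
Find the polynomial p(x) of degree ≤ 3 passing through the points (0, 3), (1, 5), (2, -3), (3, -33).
-2*x**3 + x**2 + 3*x + 3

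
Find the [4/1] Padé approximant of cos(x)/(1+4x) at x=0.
(x**4/24 - x**2/2 + 1)/(4*x + 1)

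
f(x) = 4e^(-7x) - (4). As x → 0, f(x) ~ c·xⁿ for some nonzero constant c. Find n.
1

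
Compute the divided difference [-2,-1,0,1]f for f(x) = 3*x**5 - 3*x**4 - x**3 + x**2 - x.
20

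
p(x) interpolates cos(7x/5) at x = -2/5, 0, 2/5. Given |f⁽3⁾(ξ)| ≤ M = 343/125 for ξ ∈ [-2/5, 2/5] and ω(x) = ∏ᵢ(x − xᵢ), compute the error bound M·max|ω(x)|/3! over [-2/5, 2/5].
2744*sqrt(3)/421875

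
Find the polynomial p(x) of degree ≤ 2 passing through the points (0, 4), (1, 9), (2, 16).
x**2 + 4*x + 4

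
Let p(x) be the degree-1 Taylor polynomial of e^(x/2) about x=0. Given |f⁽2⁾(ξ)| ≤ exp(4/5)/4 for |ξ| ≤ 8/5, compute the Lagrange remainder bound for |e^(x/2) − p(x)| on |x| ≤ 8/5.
8*exp(4/5)/25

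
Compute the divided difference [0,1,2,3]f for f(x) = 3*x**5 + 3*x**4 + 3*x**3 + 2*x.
96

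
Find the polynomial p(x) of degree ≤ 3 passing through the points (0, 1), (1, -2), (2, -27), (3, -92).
-3*x**3 - 2*x**2 + 2*x + 1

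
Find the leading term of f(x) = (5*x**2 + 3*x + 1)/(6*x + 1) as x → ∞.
5*x/6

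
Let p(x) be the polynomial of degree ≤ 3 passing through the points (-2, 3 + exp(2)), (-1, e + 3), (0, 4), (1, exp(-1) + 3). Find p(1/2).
(5 + e*(-5*e + exp(2) + 63))*exp(-1)/16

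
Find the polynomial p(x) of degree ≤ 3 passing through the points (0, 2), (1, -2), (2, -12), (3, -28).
-3*x**2 - x + 2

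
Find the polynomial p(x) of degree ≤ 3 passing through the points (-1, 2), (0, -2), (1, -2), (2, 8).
x**3 + 2*x**2 - 3*x - 2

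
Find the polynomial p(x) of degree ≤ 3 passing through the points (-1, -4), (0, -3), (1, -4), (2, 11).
3*x**3 - x**2 - 3*x - 3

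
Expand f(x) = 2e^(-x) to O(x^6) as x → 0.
2 - 2*x + x**2 - x**3/3 + x**4/12 - x**5/60 + O(x**6)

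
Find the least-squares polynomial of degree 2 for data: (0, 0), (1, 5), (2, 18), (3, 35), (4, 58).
-2/7 + (111/35)x + (20/7)x²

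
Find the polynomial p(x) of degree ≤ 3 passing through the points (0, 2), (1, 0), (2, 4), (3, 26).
2*x**3 - 3*x**2 - x + 2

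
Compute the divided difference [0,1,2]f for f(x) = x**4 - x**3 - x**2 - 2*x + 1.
3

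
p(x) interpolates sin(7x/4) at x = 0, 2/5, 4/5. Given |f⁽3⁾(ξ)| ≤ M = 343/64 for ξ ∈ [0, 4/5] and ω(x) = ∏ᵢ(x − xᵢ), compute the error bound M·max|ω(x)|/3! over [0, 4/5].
343*sqrt(3)/27000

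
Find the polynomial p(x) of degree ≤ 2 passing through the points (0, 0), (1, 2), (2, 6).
x**2 + x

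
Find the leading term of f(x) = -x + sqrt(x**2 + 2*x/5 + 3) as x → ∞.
1/5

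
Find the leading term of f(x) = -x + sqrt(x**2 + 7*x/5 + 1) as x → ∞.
7/10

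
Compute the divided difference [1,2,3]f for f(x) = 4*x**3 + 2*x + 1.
24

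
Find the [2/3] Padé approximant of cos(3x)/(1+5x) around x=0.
(1 - 15*x**2/4)/(15*x**3/4 + 3*x**2/4 + 5*x + 1)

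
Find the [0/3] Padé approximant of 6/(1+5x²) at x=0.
6/(5*x**2 + 1)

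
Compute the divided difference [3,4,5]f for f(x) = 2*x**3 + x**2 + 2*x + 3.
25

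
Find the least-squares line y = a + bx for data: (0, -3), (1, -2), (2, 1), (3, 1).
a = -3, b = 3/2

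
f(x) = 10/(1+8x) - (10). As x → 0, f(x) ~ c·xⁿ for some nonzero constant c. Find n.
1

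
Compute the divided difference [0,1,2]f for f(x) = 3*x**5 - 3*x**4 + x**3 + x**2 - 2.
28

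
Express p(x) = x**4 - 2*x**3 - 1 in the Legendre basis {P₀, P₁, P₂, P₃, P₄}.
(-4/5)P₀ + (-6/5)P₁ + (4/7)P₂ + (-4/5)P₃ + (8/35)P₄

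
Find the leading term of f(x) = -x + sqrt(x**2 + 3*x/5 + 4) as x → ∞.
3/10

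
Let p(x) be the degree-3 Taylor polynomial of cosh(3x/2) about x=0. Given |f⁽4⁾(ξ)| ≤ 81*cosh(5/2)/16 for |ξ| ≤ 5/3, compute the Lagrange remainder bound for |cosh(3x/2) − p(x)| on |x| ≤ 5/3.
625*cosh(5/2)/384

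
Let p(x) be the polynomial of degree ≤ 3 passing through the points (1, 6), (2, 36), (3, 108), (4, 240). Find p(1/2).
9/8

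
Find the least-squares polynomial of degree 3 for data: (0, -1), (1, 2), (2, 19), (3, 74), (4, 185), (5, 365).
-38/63 + (-248/189)x + (-83/252)x² + (329/108)x³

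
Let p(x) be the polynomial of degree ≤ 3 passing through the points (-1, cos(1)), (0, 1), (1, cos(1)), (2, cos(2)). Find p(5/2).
-5*cos(1)/2 + 35*cos(2)/16 + 21/16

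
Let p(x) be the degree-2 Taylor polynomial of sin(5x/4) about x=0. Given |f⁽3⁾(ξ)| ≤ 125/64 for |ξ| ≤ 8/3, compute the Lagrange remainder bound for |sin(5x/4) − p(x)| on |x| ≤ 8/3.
500/81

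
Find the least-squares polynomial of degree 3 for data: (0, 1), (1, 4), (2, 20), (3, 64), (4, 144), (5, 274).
137/126 + (-593/756)x + (88/63)x² + (209/108)x³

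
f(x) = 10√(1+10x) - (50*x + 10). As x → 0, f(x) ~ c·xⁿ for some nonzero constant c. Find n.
2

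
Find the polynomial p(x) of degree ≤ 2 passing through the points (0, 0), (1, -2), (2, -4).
-2*x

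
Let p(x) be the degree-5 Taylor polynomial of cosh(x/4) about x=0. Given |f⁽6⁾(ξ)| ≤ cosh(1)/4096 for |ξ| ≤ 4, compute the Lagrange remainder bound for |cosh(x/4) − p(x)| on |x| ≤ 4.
cosh(1)/720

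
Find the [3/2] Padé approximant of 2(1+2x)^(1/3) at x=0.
(112*x**3/405 + 56*x**2/15 + 28*x/5 + 2)/(8*x**2/9 + 32*x/15 + 1)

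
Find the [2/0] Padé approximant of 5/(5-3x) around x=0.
9*x**2/25 + 3*x/5 + 1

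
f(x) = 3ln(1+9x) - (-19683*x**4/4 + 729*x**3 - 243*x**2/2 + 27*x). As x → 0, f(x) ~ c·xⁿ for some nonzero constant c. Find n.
5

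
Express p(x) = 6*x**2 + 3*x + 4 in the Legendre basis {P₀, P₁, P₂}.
(6)P₀ + (3)P₁ + (4)P₂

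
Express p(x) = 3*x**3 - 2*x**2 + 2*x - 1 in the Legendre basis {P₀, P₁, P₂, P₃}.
(-5/3)P₀ + (19/5)P₁ + (-4/3)P₂ + (6/5)P₃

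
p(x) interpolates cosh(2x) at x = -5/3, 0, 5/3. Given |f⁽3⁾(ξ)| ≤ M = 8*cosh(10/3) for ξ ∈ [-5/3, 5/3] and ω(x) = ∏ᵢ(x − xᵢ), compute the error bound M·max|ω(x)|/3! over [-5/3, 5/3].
1000*sqrt(3)*cosh(10/3)/729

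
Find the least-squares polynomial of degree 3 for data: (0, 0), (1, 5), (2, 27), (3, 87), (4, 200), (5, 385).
1/9 + (220/189)x + (22/63)x² + (80/27)x³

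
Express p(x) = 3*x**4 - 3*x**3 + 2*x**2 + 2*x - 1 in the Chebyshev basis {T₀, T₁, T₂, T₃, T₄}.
(9/8)T₀ + (-1/4)T₁ + (5/2)T₂ + (-3/4)T₃ + (3/8)T₄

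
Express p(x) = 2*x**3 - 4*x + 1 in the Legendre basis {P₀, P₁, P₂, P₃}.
P₀ + (-14/5)P₁ + (4/5)P₃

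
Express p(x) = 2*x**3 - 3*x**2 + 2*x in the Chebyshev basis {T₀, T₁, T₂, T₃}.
(-3/2)T₀ + (7/2)T₁ + (-3/2)T₂ + (1/2)T₃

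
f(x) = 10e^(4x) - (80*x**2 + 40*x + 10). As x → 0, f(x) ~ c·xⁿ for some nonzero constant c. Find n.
3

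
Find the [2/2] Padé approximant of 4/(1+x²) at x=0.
4/(x**2 + 1)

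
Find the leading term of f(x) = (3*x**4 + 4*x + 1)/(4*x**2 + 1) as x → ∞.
3*x**2/4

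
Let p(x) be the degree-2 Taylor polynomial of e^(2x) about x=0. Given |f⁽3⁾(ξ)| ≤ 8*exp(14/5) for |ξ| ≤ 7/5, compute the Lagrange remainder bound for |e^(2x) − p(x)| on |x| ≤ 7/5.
1372*exp(14/5)/375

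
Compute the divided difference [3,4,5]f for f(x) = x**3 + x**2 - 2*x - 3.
13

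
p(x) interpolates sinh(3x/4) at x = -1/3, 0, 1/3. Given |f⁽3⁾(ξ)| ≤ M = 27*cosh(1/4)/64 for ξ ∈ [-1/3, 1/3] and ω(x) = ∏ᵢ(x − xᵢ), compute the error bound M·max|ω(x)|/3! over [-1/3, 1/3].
sqrt(3)*cosh(1/4)/1728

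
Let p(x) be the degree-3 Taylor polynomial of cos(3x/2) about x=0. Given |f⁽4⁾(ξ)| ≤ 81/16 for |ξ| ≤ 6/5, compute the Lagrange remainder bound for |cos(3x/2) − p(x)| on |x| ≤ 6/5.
2187/5000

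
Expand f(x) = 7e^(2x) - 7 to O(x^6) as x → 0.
14*x + 14*x**2 + 28*x**3/3 + 14*x**4/3 + 28*x**5/15 + O(x**6)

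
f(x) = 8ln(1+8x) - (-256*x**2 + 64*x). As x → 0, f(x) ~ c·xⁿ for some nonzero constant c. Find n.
3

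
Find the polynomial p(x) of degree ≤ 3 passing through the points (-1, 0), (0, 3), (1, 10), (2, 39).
3*x**3 + 2*x**2 + 2*x + 3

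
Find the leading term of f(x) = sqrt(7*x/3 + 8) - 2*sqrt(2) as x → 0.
7*sqrt(2)*x/24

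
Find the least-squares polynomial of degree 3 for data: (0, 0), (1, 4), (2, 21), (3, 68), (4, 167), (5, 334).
-1/126 + (457/108)x + (-206/63)x² + (341/108)x³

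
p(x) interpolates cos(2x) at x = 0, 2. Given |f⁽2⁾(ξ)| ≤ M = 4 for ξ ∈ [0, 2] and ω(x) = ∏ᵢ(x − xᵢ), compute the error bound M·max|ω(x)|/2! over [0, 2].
2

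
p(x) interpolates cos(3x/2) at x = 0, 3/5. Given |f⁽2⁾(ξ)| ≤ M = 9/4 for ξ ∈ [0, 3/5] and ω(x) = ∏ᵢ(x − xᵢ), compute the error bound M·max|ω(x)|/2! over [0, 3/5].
81/800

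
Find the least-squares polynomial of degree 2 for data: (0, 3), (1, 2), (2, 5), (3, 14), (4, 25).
101/35 + (-104/35)x + (15/7)x²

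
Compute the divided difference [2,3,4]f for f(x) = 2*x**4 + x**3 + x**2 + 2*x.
120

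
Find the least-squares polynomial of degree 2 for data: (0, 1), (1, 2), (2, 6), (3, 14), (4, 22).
27/35 + (9/35)x + (9/7)x²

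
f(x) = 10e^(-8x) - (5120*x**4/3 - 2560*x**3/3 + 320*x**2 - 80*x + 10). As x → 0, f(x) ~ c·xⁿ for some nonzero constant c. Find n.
5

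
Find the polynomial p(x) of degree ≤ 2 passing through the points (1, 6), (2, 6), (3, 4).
-x**2 + 3*x + 4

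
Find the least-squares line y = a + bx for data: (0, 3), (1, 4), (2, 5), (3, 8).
a = 13/5, b = 8/5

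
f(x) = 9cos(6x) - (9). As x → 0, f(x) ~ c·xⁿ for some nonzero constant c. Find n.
2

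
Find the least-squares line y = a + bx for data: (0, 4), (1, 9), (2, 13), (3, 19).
a = 39/10, b = 49/10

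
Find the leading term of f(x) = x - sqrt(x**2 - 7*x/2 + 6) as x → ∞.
7/4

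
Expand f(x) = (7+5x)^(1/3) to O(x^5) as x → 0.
7**(1/3) + 5*7**(1/3)*x/21 - 25*7**(1/3)*x**2/441 + 625*7**(1/3)*x**3/27783 - 6250*7**(1/3)*x**4/583443 + O(x**5)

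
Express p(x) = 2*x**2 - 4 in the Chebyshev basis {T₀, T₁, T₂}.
(-3)T₀ + T₂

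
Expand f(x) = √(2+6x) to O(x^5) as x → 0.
sqrt(2) + 3*sqrt(2)*x/2 - 9*sqrt(2)*x**2/8 + 27*sqrt(2)*x**3/16 - 405*sqrt(2)*x**4/128 + O(x**5)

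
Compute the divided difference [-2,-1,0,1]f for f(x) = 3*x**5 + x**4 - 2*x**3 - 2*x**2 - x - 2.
11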